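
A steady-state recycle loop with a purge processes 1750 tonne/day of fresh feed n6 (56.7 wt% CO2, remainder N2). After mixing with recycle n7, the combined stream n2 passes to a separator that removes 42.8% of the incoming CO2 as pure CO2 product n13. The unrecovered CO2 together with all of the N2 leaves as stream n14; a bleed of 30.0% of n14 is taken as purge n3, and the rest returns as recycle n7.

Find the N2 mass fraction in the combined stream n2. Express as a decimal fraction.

0.604

N2 enters only via n6 and leaves only via the purge: 1750×0.433 = 0.300×(N2 in n14), and the separator passes all N2, so N2 in n2 = N2 in n14 = 2525.8 tonne/day.
CO2 in n2: m_A = 1750×0.567 + (1−0.300)·(1−0.428)·m_A, so m_A = 992.25/0.5996 = 1654.9 tonne/day.
n2 = 1654.9 + 2525.8 = 4180.7 tonne/day.
N2 fraction in n2 = 2525.8/4180.7 = 0.604.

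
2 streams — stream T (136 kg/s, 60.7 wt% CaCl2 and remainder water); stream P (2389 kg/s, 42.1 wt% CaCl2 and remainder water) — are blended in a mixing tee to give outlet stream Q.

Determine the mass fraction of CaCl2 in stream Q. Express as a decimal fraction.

0.4310

Total flow out = 136 + 2389 = 2525 kg/s.
CaCl2 in = 136×0.607 + 2389×0.421 = 1088.3 kg/s.
CaCl2 mass fraction in Q = 1088.3/2525 = 0.4310.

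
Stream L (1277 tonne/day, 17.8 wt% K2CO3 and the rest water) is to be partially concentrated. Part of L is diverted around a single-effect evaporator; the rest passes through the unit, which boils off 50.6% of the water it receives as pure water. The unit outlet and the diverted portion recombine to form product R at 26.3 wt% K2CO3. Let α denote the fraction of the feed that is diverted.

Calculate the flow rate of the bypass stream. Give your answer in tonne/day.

All 1277×0.178 = 227.31 tonne/day of K2CO3 reaches R, so R = 227.31/0.263 = 864.28 tonne/day and vapour = 412.72 tonne/day.
The evaporator receives (1−α)·1277 of feed at 0.822 water and removes 0.506 of that water:
0.506×0.822×(1−α)×1277 = 412.72
(1−α) = 412.72/531.15 = 0.7770;  α = 0.2230.
Bypass flow = 0.2230×1277 = 284.73 tonne/day.

284.7 tonne/day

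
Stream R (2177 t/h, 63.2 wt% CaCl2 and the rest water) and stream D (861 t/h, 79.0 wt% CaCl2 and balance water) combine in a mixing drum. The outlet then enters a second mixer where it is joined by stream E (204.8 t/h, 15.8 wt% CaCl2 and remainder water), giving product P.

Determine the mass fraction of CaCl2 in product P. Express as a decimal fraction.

0.644

Overall, product flow = 3242.8 t/h.
CaCl2 in = 2177×0.632 + 861×0.790 + 204.8×0.158 = 2088.4 t/h.
CaCl2 fraction in P = 0.644.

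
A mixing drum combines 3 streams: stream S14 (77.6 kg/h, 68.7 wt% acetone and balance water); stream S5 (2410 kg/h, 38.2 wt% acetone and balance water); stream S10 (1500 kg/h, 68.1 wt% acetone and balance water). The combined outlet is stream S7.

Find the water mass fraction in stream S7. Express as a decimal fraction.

0.4996

Total flow out = 77.6 + 2410 + 1500 = 3987.6 kg/h.
water in = 77.6×0.313 + 2410×0.618 + 1500×0.319 = 1992.2 kg/h.
water mass fraction in S7 = 1992.2/3987.6 = 0.4996.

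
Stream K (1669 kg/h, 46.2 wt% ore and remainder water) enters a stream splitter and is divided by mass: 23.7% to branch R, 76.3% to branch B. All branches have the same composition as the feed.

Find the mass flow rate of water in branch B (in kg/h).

Branch B total = 0.763×1669 = 1273.4 kg/h.
water in B = 0.538×1273.4 = 685.11 kg/h.

685.1 kg/h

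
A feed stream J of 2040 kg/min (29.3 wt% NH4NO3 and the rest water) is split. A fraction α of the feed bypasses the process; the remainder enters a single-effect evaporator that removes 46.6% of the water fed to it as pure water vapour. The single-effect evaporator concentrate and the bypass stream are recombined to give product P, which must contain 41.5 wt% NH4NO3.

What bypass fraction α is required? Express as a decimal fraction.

All 2040×0.293 = 597.72 kg/min of NH4NO3 reaches P, so P = 597.72/0.415 = 1440.3 kg/min and vapour = 599.71 kg/min.
The evaporator receives (1−α)·2040 of feed at 0.707 water and removes 0.466 of that water:
0.466×0.707×(1−α)×2040 = 599.71
(1−α) = 599.71/672.1 = 0.8923;  α = 0.1077.

0.108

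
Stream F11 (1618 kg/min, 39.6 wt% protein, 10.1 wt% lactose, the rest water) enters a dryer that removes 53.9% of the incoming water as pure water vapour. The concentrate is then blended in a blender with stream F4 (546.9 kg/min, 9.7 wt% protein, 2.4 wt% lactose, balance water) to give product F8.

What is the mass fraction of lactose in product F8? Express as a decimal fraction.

Vapour removed = 0.539×0.503×1618 = 438.67 kg/min; concentrate = 1179.3 kg/min.
lactose reaching the mixer = 163.42 (from concentrate) + 546.9×0.024 = 176.54 kg/min.
Product flow = 1179.3 + 546.9 = 1726.2 kg/min; lactose fraction = 0.1023.

0.1023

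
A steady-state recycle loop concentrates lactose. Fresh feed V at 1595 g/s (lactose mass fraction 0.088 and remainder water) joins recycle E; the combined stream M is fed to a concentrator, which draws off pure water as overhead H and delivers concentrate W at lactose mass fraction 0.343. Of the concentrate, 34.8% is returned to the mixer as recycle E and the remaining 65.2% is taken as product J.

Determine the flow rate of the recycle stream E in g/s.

218.4 g/s

Overall lactose balance (none leaves overhead): lactose in fresh feed = lactose in product, i.e. 1595×0.088 = (1−0.348)·W·0.343.
W = 140.36/(0.343×0.652) = 627.63 g/s.
Recycle E = 0.348×627.63 = 218.41 g/s.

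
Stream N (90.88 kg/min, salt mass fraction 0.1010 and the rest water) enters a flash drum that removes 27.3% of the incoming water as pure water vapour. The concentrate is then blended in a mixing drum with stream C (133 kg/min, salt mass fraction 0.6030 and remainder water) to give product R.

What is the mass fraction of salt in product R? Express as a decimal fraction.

0.4434

Vapour removed = 0.273×0.899×90.88 = 22.304 kg/min; concentrate = 68.576 kg/min.
salt reaching the mixer = 9.1789 (from concentrate) + 133×0.603 = 89.378 kg/min.
Product flow = 68.576 + 133 = 201.58 kg/min; salt fraction = 0.4434.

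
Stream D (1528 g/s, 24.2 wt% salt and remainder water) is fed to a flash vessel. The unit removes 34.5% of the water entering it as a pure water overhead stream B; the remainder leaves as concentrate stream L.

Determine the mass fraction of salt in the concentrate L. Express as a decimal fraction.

salt is not removed: 1528×0.242 = 369.78 g/s of salt enters L.
water entering = 1528×0.758 = 1158.2 g/s; overhead removed = 0.345×1158.2 = 399.59 g/s.
Concentrate = 1528 − 399.59 = 1128.4 g/s.
Mass fraction = 369.78/1128.4 = 0.328.

0.328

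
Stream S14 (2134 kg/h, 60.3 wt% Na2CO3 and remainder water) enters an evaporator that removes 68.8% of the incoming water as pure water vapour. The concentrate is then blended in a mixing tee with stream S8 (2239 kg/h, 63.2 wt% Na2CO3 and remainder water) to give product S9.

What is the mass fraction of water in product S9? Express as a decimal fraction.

0.287

Vapour removed = 0.688×0.397×2134 = 582.87 kg/h; concentrate = 1551.1 kg/h.
water reaching the mixer = 264.33 (from concentrate) + 2239×0.368 = 1088.3 kg/h.
Product flow = 1551.1 + 2239 = 3790.1 kg/h; water fraction = 0.287.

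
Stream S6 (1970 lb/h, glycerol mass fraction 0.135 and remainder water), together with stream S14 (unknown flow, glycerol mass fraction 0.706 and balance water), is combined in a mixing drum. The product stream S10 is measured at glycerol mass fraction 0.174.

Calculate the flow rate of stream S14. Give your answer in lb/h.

Let S14 be the unknown flow. Total out = 1970 + S14.
glycerol balance: 265.95 + 0.706·S14 = 0.174·(1970 + S14)
(0.706 − 0.174)·S14 = 0.174×1970 − 265.95 = 76.83
S14 = 76.83 / 0.532 = 144.42 lb/h

144.4 lb/h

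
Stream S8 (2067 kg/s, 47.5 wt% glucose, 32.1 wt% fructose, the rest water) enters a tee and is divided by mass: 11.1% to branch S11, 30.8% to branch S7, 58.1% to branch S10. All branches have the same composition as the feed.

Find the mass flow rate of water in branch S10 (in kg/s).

Branch S10 total = 0.581×2067 = 1200.9 kg/s.
water in S10 = 0.204×1200.9 = 244.99 kg/s.

245 kg/s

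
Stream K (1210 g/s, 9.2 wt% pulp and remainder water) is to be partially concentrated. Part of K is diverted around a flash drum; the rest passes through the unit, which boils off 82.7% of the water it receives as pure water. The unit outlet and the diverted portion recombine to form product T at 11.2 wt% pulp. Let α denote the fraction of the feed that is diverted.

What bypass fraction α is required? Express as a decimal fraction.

All 1210×0.092 = 111.32 g/s of pulp reaches T, so T = 111.32/0.112 = 993.93 g/s and vapour = 216.07 g/s.
The evaporator receives (1−α)·1210 of feed at 0.908 water and removes 0.827 of that water:
0.827×0.908×(1−α)×1210 = 216.07
(1−α) = 216.07/908.61 = 0.2378;  α = 0.7622.

0.762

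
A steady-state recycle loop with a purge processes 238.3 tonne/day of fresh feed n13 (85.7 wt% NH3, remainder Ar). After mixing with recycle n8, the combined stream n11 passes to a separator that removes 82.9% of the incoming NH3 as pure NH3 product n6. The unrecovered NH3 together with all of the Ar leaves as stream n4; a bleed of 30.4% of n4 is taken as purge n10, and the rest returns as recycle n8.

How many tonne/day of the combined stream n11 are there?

Ar enters only via n13 and leaves only via the purge: 238.3×0.143 = 0.304×(Ar in n4), and the separator passes all Ar, so Ar in n11 = Ar in n4 = 112.1 tonne/day.
NH3 in n11: m_A = 238.3×0.857 + (1−0.304)·(1−0.829)·m_A, so m_A = 204.22/0.8810 = 231.81 tonne/day.
n11 = 231.81 + 112.1 = 343.91 tonne/day.

343.9 tonne/day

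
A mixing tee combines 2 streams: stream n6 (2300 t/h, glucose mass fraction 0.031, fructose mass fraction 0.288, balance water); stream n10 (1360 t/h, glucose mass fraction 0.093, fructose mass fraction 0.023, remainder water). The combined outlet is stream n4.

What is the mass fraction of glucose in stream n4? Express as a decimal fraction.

Total flow out = 2300 + 1360 = 3660 t/h.
glucose in = 2300×0.031 + 1360×0.093 = 197.78 t/h.
glucose mass fraction in n4 = 197.78/3660 = 0.054.

0.054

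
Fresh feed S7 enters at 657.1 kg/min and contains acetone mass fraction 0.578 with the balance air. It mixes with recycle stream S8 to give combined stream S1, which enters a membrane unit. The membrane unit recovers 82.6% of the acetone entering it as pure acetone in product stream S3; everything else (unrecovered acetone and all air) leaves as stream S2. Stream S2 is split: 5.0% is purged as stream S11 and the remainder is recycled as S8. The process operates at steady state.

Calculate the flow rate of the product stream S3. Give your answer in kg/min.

acetone in S1: m_A = 657.1×0.578 + (1−0.050)·(1−0.826)·m_A, so m_A = 379.8/0.8347 = 455.02 kg/min.
Product S3 = 0.826×455.02 = 375.85 kg/min.

375.8 kg/min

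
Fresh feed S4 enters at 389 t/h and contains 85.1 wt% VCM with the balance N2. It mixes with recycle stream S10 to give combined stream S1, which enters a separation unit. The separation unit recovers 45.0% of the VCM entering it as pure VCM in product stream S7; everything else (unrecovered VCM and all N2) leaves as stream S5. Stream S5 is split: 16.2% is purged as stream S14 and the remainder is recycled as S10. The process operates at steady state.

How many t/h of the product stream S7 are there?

276.3 t/h

VCM in S1: m_A = 389×0.851 + (1−0.162)·(1−0.450)·m_A, so m_A = 331.04/0.5391 = 614.06 t/h.
Product S7 = 0.450×614.06 = 276.33 t/h.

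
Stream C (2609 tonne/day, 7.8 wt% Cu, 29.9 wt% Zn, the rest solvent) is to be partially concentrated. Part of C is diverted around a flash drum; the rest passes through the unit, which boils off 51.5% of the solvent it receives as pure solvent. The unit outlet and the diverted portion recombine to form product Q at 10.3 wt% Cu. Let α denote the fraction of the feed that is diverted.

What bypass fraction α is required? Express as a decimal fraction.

0.244

All 2609×0.078 = 203.5 tonne/day of Cu reaches Q, so Q = 203.5/0.103 = 1975.7 tonne/day and vapour = 633.25 tonne/day.
The evaporator receives (1−α)·2609 of feed at 0.623 solvent and removes 0.515 of that solvent:
0.515×0.623×(1−α)×2609 = 633.25
(1−α) = 633.25/837.08 = 0.7565;  α = 0.2435.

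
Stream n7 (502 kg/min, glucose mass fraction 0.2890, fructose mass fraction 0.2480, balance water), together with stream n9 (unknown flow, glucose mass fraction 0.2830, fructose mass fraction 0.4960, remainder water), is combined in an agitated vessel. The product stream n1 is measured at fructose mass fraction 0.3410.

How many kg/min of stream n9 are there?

Let n9 be the unknown flow. Total out = 502 + n9.
fructose balance: 124.5 + 0.496·n9 = 0.341·(502 + n9)
(0.496 − 0.341)·n9 = 0.341×502 − 124.5 = 46.686
n9 = 46.686 / 0.155 = 301.2 kg/min

301.2 kg/min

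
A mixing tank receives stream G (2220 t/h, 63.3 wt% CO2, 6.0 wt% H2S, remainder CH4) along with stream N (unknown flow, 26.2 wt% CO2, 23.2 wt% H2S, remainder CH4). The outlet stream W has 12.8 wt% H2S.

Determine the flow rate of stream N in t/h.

Let N be the unknown flow. Total out = 2220 + N.
H2S balance: 133.2 + 0.232·N = 0.128·(2220 + N)
(0.232 − 0.128)·N = 0.128×2220 − 133.2 = 150.96
N = 150.96 / 0.104 = 1451.5 t/h

1452 t/h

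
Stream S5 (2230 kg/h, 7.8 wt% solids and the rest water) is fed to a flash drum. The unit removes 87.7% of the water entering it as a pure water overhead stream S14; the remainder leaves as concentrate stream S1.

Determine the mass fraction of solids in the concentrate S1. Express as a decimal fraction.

solids is not removed: 2230×0.078 = 173.94 kg/h of solids enters S1.
water entering = 2230×0.922 = 2056.1 kg/h; overhead removed = 0.877×2056.1 = 1803.2 kg/h.
Concentrate = 2230 − 1803.2 = 426.84 kg/h.
Mass fraction = 173.94/426.84 = 0.408.

0.408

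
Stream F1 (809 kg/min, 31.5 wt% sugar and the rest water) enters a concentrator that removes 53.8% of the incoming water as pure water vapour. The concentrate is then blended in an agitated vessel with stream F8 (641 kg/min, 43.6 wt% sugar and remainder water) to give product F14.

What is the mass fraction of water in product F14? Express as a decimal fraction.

0.5361

Vapour removed = 0.538×0.685×809 = 298.14 kg/min; concentrate = 510.86 kg/min.
water reaching the mixer = 256.02 (from concentrate) + 641×0.564 = 617.55 kg/min.
Product flow = 510.86 + 641 = 1151.9 kg/min; water fraction = 0.5361.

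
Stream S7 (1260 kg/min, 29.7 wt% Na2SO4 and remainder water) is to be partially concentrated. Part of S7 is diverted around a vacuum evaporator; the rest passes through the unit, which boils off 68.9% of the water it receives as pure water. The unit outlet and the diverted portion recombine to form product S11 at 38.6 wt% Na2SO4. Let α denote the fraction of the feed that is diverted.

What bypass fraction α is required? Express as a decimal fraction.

All 1260×0.297 = 374.22 kg/min of Na2SO4 reaches S11, so S11 = 374.22/0.386 = 969.48 kg/min and vapour = 290.52 kg/min.
The evaporator receives (1−α)·1260 of feed at 0.703 water and removes 0.689 of that water:
0.689×0.703×(1−α)×1260 = 290.52
(1−α) = 290.52/610.3 = 0.4760;  α = 0.5240.

0.524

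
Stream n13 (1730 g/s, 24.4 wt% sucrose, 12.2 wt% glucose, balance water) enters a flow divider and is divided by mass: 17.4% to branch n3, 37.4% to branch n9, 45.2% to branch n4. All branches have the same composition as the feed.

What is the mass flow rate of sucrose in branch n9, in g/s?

Branch n9 total = 0.374×1730 = 647.02 g/s.
sucrose in n9 = 0.244×647.02 = 157.87 g/s.

157.9 g/s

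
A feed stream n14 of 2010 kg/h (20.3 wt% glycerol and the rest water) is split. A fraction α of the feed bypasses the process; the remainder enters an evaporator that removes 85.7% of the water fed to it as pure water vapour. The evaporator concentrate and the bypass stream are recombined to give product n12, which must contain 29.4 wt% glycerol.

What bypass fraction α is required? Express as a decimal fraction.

All 2010×0.203 = 408.03 kg/h of glycerol reaches n12, so n12 = 408.03/0.294 = 1387.9 kg/h and vapour = 622.14 kg/h.
The evaporator receives (1−α)·2010 of feed at 0.797 water and removes 0.857 of that water:
0.857×0.797×(1−α)×2010 = 622.14
(1−α) = 622.14/1372.9 = 0.4532;  α = 0.5468.

0.547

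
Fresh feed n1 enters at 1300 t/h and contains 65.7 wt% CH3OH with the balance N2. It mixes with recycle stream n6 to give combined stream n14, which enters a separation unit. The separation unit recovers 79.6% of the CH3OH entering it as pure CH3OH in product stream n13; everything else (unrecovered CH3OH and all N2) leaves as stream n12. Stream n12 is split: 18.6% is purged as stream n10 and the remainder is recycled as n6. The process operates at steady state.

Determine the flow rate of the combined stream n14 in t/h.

3421 t/h

N2 enters only via n1 and leaves only via the purge: 1300×0.343 = 0.186×(N2 in n12), and the separation unit passes all N2, so N2 in n14 = N2 in n12 = 2397.3 t/h.
CH3OH in n14: m_A = 1300×0.657 + (1−0.186)·(1−0.796)·m_A, so m_A = 854.1/0.8339 = 1024.2 t/h.
n14 = 1024.2 + 2397.3 = 3421.5 t/h.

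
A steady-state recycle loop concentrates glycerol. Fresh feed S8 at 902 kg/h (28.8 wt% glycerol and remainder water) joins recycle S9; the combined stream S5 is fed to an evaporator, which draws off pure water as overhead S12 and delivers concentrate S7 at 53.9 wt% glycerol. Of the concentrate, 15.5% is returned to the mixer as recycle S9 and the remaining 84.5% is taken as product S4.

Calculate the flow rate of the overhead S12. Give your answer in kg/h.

Overall glycerol balance (none leaves overhead): glycerol in fresh feed = glycerol in product, i.e. 902×0.288 = (1−0.155)·S7·0.539.
S7 = 259.78/(0.539×0.845) = 570.37 kg/h.
Recycle S9 = 0.155×570.37 = 88.407 kg/h.
Combined feed S5 = 902 + 88.407 = 990.41 kg/h.
Overhead S12 = S5 − S7 = 990.41 − 570.37 = 420.04 kg/h.

420 kg/h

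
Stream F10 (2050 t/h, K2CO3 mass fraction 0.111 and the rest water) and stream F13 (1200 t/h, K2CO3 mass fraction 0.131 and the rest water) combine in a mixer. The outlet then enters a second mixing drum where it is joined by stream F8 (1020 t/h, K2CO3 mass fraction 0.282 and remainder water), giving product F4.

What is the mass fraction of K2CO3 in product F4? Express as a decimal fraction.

0.157

Overall, product flow = 4270 t/h.
K2CO3 in = 2050×0.111 + 1200×0.131 + 1020×0.282 = 672.39 t/h.
K2CO3 fraction in F4 = 0.157.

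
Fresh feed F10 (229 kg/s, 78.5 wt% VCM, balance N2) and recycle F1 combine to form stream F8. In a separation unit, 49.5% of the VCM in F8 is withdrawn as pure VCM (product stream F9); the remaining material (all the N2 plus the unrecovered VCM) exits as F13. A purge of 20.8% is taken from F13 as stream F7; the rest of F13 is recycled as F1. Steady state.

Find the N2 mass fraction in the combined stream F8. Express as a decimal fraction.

0.4414

N2 enters only via F10 and leaves only via the purge: 229×0.215 = 0.208×(N2 in F13), and the separation unit passes all N2, so N2 in F8 = N2 in F13 = 236.71 kg/s.
VCM in F8: m_A = 229×0.785 + (1−0.208)·(1−0.495)·m_A, so m_A = 179.77/0.6000 = 299.59 kg/s.
F8 = 299.59 + 236.71 = 536.3 kg/s.
N2 fraction in F8 = 236.71/536.3 = 0.4414.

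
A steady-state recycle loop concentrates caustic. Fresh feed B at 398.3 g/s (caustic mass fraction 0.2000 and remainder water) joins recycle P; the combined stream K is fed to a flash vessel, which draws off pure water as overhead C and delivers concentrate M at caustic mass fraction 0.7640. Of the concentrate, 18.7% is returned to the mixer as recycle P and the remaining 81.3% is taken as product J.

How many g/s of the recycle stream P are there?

23.98 g/s

Overall caustic balance (none leaves overhead): caustic in fresh feed = caustic in product, i.e. 398.3×0.200 = (1−0.187)·M·0.764.
M = 79.66/(0.764×0.813) = 128.25 g/s.
Recycle P = 0.187×128.25 = 23.983 g/s.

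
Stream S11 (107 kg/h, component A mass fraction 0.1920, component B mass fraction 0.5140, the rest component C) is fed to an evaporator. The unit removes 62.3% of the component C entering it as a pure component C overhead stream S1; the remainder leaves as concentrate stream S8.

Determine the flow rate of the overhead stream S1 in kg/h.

component C entering = 107×0.294 = 31.458 kg/h; overhead removed = 0.623×31.458 = 19.598 kg/h.

19.6 kg/h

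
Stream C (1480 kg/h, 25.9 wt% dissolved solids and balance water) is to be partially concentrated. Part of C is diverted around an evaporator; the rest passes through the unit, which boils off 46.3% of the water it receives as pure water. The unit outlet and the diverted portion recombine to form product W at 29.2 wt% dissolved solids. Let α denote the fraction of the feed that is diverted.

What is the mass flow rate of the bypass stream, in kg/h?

992.5 kg/h

All 1480×0.259 = 383.32 kg/h of dissolved solids reaches W, so W = 383.32/0.292 = 1312.7 kg/h and vapour = 167.26 kg/h.
The evaporator receives (1−α)·1480 of feed at 0.741 water and removes 0.463 of that water:
0.463×0.741×(1−α)×1480 = 167.26
(1−α) = 167.26/507.76 = 0.3294;  α = 0.6706.
Bypass flow = 0.6706×1480 = 992.48 kg/h.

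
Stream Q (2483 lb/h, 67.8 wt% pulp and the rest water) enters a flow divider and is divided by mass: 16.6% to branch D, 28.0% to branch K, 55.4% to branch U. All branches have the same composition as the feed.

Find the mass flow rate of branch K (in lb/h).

695.2 lb/h

Branch K flow = 0.280×2483 = 695.24 lb/h.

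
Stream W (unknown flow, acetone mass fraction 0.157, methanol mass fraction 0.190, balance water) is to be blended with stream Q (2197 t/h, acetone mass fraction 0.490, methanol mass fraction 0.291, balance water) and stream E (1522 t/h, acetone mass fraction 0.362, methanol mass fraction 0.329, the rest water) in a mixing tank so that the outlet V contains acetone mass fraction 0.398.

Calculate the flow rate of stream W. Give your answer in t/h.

Let W be the unknown flow. Total out = 3719 + W.
acetone balance: 1627.5 + 0.157·W = 0.398·(3719 + W)
(0.157 − 0.398)·W = 0.398×3719 − 1627.5 = -147.33
W = -147.33 / -0.241 = 611.34 t/h

611.3 t/h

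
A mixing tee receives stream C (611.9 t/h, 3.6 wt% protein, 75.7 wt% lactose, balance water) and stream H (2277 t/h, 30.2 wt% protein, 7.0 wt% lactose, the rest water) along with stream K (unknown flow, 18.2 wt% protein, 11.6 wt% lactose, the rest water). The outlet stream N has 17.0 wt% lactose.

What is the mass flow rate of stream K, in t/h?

Let K be the unknown flow. Total out = 2888.9 + K.
lactose balance: 622.6 + 0.116·K = 0.170·(2888.9 + K)
(0.116 − 0.170)·K = 0.170×2888.9 − 622.6 = -131.49
K = -131.49 / -0.054 = 2434.9 t/h

2435 t/h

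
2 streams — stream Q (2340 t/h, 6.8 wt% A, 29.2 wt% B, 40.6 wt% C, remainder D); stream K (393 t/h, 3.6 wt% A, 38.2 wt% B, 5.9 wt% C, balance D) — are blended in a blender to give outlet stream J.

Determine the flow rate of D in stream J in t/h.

753.1 t/h

D out = D in = 2340×0.234 + 393×0.523 = 753.1 t/h.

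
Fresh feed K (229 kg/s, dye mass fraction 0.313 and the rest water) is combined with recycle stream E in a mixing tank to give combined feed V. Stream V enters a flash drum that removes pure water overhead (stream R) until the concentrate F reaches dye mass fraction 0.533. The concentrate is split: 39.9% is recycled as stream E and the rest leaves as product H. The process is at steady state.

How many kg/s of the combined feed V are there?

318.3 kg/s

Overall dye balance (none leaves overhead): dye in fresh feed = dye in product, i.e. 229×0.313 = (1−0.399)·F·0.533.
F = 71.677/(0.533×0.601) = 223.76 kg/s.
Recycle E = 0.399×223.76 = 89.279 kg/s.
Combined feed V = 229 + 89.279 = 318.28 kg/s.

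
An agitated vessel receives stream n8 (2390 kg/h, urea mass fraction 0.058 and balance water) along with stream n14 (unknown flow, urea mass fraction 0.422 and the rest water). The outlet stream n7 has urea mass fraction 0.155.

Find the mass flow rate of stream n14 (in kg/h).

868.3 kg/h

Let n14 be the unknown flow. Total out = 2390 + n14.
urea balance: 138.62 + 0.422·n14 = 0.155·(2390 + n14)
(0.422 − 0.155)·n14 = 0.155×2390 − 138.62 = 231.83
n14 = 231.83 / 0.267 = 868.28 kg/h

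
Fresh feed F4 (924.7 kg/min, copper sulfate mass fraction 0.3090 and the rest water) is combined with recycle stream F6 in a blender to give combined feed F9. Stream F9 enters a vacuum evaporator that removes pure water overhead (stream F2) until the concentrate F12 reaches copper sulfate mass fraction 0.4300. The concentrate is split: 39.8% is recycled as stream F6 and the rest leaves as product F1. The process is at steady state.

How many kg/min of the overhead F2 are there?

260.2 kg/min

Overall copper sulfate balance (none leaves overhead): copper sulfate in fresh feed = copper sulfate in product, i.e. 924.7×0.309 = (1−0.398)·F12·0.430.
F12 = 285.73/(0.430×0.602) = 1103.8 kg/min.
Recycle F6 = 0.398×1103.8 = 439.32 kg/min.
Combined feed F9 = 924.7 + 439.32 = 1364 kg/min.
Overhead F2 = F9 − F12 = 1364 − 1103.8 = 260.21 kg/min.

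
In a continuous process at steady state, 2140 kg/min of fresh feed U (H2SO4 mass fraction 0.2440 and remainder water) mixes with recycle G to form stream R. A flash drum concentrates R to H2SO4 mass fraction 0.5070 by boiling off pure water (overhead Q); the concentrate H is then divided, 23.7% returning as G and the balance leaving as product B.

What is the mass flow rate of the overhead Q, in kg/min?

Overall H2SO4 balance (none leaves overhead): H2SO4 in fresh feed = H2SO4 in product, i.e. 2140×0.244 = (1−0.237)·H·0.507.
H = 522.16/(0.507×0.763) = 1349.8 kg/min.
Recycle G = 0.237×1349.8 = 319.9 kg/min.
Combined feed R = 2140 + 319.9 = 2459.9 kg/min.
Overhead Q = R − H = 2459.9 − 1349.8 = 1110.1 kg/min.

1110 kg/min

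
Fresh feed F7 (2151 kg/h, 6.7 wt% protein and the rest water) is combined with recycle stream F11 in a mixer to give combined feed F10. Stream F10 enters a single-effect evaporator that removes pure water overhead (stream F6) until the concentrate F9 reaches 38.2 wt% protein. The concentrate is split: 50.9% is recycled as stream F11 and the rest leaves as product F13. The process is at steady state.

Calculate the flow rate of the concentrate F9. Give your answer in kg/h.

Overall protein balance (none leaves overhead): protein in fresh feed = protein in product, i.e. 2151×0.067 = (1−0.509)·F9·0.382.
F9 = 144.12/(0.382×0.491) = 768.37 kg/h.

768.4 kg/h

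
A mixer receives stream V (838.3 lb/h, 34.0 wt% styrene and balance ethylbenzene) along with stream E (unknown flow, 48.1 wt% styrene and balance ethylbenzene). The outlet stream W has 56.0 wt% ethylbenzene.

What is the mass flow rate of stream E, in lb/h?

2045 lb/h

Let E be the unknown flow. Total out = 838.3 + E.
ethylbenzene balance: 553.28 + 0.519·E = 0.560·(838.3 + E)
(0.519 − 0.560)·E = 0.560×838.3 − 553.28 = -83.83
E = -83.83 / -0.041 = 2044.6 lb/h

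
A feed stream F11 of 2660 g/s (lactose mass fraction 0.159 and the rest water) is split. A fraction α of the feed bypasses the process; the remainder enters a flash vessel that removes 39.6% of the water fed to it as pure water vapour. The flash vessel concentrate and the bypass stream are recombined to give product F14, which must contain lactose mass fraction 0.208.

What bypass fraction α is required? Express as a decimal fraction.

All 2660×0.159 = 422.94 g/s of lactose reaches F14, so F14 = 422.94/0.208 = 2033.4 g/s and vapour = 626.63 g/s.
The evaporator receives (1−α)·2660 of feed at 0.841 water and removes 0.396 of that water:
0.396×0.841×(1−α)×2660 = 626.63
(1−α) = 626.63/885.88 = 0.7074;  α = 0.2926.

0.293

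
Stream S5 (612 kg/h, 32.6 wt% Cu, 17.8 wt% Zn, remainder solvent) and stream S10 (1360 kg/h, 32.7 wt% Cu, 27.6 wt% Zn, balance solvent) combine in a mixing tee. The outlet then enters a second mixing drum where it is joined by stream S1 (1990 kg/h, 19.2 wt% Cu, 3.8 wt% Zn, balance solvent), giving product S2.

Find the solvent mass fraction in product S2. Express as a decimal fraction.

0.5996

Overall, product flow = 3962 kg/h.
solvent in = 612×0.496 + 1360×0.397 + 1990×0.770 = 2375.8 kg/h.
solvent fraction in S2 = 0.5996.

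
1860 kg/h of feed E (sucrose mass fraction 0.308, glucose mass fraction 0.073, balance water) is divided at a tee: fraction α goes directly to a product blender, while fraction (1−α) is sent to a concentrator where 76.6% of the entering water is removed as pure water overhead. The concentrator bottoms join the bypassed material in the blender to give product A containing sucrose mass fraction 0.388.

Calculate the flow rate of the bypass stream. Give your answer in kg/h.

All 1860×0.308 = 572.88 kg/h of sucrose reaches A, so A = 572.88/0.388 = 1476.5 kg/h and vapour = 383.51 kg/h.
The evaporator receives (1−α)·1860 of feed at 0.619 water and removes 0.766 of that water:
0.766×0.619×(1−α)×1860 = 383.51
(1−α) = 383.51/881.93 = 0.4348;  α = 0.5652.
Bypass flow = 0.5652×1860 = 1051.2 kg/h.

1051 kg/h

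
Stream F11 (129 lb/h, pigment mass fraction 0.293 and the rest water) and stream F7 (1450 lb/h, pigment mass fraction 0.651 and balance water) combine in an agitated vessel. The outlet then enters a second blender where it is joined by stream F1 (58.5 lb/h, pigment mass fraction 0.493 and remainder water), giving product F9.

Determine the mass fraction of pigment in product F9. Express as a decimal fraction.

0.617

Overall, product flow = 1637.5 lb/h.
pigment in = 129×0.293 + 1450×0.651 + 58.5×0.493 = 1010.6 lb/h.
pigment fraction in F9 = 0.617.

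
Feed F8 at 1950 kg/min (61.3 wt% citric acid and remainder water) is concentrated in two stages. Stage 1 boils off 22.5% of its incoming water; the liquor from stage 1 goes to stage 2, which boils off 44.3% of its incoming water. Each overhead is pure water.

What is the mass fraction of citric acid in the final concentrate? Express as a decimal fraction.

0.7858

water in feed = 1950×0.387 = 754.65 kg/min.
After stage 1: water left = (1−0.225)×754.65 = 584.85; stream total = 1780.2 kg/min.
After stage 2: water left = (1−0.443)×584.85 = 325.76; final concentrate = 1521.1 kg/min.
citric acid fraction = 1195.3/1521.1 = 0.7858.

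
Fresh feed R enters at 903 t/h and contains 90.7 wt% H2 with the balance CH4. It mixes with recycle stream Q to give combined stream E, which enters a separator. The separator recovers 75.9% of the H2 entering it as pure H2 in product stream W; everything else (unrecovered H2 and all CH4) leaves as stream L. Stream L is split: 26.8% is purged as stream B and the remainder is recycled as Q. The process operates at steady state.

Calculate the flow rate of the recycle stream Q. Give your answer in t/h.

404.8 t/h

CH4 enters only via R and leaves only via the purge: 903×0.093 = 0.268×(CH4 in L), and the separator passes all CH4, so CH4 in E = CH4 in L = 313.35 t/h.
H2 in E: m_A = 903×0.907 + (1−0.268)·(1−0.759)·m_A, so m_A = 819.02/0.8236 = 994.45 t/h.
L = (1−0.759)×994.45 + 313.35 = 553.02 t/h.
Recycle Q = (1−0.268)×553.02 = 404.81 t/h.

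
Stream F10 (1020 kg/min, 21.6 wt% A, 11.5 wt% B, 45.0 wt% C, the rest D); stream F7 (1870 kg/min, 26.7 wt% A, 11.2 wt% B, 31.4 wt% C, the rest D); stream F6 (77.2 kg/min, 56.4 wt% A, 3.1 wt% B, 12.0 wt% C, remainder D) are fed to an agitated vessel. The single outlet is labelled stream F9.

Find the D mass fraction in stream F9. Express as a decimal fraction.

0.276

Total flow out = 1020 + 1870 + 77.2 = 2967.2 kg/min.
D in = 1020×0.219 + 1870×0.307 + 77.2×0.285 = 819.47 kg/min.
D mass fraction in F9 = 819.47/2967.2 = 0.276.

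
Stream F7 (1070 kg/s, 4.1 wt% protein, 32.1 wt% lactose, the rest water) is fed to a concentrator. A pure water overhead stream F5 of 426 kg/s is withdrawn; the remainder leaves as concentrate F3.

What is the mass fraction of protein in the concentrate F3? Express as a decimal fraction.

0.0681

protein is not removed: 1070×0.041 = 43.87 kg/s of protein enters F3.
Concentrate = 1070 − 426 = 644 kg/s.
Mass fraction = 43.87/644 = 0.0681.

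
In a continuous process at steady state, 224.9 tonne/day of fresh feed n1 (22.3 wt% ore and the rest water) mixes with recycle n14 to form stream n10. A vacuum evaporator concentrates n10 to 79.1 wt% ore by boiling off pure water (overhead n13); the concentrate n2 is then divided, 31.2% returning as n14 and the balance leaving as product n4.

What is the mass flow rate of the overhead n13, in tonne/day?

Overall ore balance (none leaves overhead): ore in fresh feed = ore in product, i.e. 224.9×0.223 = (1−0.312)·n2·0.791.
n2 = 50.153/(0.791×0.688) = 92.157 tonne/day.
Recycle n14 = 0.312×92.157 = 28.753 tonne/day.
Combined feed n10 = 224.9 + 28.753 = 253.65 tonne/day.
Overhead n13 = n10 − n2 = 253.65 − 92.157 = 161.5 tonne/day.

161.5 tonne/day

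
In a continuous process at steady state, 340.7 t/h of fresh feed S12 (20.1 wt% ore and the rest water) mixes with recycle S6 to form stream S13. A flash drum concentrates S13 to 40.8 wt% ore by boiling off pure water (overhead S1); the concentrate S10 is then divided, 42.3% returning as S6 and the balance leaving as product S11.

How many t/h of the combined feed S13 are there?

463.7 t/h

Overall ore balance (none leaves overhead): ore in fresh feed = ore in product, i.e. 340.7×0.201 = (1−0.423)·S10·0.408.
S10 = 68.481/(0.408×0.577) = 290.89 t/h.
Recycle S6 = 0.423×290.89 = 123.05 t/h.
Combined feed S13 = 340.7 + 123.05 = 463.75 t/h.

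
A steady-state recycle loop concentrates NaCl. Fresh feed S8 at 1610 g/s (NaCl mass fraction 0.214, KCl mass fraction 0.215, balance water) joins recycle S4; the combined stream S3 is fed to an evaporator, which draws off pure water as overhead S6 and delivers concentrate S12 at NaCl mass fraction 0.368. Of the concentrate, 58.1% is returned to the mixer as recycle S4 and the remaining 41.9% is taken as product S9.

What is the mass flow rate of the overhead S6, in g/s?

Overall NaCl balance (none leaves overhead): NaCl in fresh feed = NaCl in product, i.e. 1610×0.214 = (1−0.581)·S12·0.368.
S12 = 344.54/(0.368×0.419) = 2234.5 g/s.
Recycle S4 = 0.581×2234.5 = 1298.2 g/s.
Combined feed S3 = 1610 + 1298.2 = 2908.2 g/s.
Overhead S6 = S3 − S12 = 2908.2 − 2234.5 = 673.75 g/s.

673.8 g/s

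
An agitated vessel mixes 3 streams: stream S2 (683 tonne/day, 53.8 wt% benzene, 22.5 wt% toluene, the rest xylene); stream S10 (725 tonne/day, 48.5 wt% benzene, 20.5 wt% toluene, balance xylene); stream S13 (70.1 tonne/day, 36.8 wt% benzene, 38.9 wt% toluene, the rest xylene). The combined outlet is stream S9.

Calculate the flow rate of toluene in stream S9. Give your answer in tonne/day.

toluene out = toluene in = 683×0.225 + 725×0.205 + 70.1×0.389 = 329.57 tonne/day.

329.6 tonne/day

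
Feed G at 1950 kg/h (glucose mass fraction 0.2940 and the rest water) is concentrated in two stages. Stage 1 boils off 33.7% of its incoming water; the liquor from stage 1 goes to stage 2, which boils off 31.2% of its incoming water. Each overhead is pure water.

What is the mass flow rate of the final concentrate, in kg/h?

1201 kg/h

water in feed = 1950×0.706 = 1376.7 kg/h.
After stage 1: water left = (1−0.337)×1376.7 = 912.75; stream total = 1486.1 kg/h.
After stage 2: water left = (1−0.312)×912.75 = 627.97; final concentrate = 1201.3 kg/h.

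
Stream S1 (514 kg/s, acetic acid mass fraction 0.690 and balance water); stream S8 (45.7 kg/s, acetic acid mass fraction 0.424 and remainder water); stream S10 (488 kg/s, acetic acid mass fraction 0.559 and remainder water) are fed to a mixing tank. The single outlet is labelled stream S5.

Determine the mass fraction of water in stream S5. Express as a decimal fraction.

Total flow out = 514 + 45.7 + 488 = 1047.7 kg/s.
water in = 514×0.310 + 45.7×0.576 + 488×0.441 = 400.87 kg/s.
water mass fraction in S5 = 400.87/1047.7 = 0.383.

0.383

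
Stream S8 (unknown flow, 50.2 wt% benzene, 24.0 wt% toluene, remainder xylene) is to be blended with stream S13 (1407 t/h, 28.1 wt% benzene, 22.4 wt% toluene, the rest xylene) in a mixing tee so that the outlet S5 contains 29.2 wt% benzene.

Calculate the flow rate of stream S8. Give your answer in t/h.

73.7 t/h

Let S8 be the unknown flow. Total out = 1407 + S8.
benzene balance: 395.37 + 0.502·S8 = 0.292·(1407 + S8)
(0.502 − 0.292)·S8 = 0.292×1407 − 395.37 = 15.477
S8 = 15.477 / 0.210 = 73.7 t/h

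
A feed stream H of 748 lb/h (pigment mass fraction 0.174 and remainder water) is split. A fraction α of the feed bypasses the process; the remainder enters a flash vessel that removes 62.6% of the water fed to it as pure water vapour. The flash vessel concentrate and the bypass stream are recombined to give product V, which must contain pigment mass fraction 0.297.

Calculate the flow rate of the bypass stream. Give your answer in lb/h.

148.9 lb/h

All 748×0.174 = 130.15 lb/h of pigment reaches V, so V = 130.15/0.297 = 438.22 lb/h and vapour = 309.78 lb/h.
The evaporator receives (1−α)·748 of feed at 0.826 water and removes 0.626 of that water:
0.626×0.826×(1−α)×748 = 309.78
(1−α) = 309.78/386.77 = 0.8009;  α = 0.1991.
Bypass flow = 0.1991×748 = 148.9 lb/h.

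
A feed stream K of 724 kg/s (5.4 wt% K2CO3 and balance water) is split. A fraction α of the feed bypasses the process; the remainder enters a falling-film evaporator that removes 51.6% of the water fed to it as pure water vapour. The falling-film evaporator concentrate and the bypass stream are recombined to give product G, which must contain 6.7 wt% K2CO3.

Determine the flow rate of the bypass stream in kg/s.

All 724×0.054 = 39.096 kg/s of K2CO3 reaches G, so G = 39.096/0.067 = 583.52 kg/s and vapour = 140.48 kg/s.
The evaporator receives (1−α)·724 of feed at 0.946 water and removes 0.516 of that water:
0.516×0.946×(1−α)×724 = 140.48
(1−α) = 140.48/353.41 = 0.3975;  α = 0.6025.
Bypass flow = 0.6025×724 = 436.22 kg/s.

436.2 kg/s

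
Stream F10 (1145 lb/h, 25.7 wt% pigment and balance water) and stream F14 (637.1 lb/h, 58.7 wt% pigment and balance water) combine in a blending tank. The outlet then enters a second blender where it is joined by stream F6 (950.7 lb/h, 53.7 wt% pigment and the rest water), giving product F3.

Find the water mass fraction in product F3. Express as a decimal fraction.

0.569

Overall, product flow = 2732.8 lb/h.
water in = 1145×0.743 + 637.1×0.413 + 950.7×0.463 = 1554 lb/h.
water fraction in F3 = 0.569.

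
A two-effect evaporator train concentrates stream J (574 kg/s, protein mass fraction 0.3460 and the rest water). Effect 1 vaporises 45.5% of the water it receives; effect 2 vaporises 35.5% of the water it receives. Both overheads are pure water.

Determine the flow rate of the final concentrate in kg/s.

water in feed = 574×0.654 = 375.4 kg/s.
After stage 1: water left = (1−0.455)×375.4 = 204.59; stream total = 403.19 kg/s.
After stage 2: water left = (1−0.355)×204.59 = 131.96; final concentrate = 330.57 kg/s.

330.6 kg/s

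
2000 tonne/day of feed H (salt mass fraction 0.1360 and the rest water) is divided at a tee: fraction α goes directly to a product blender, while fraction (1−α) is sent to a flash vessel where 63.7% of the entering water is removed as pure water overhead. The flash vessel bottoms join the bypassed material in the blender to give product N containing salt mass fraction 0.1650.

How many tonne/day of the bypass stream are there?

All 2000×0.136 = 272 tonne/day of salt reaches N, so N = 272/0.165 = 1648.5 tonne/day and vapour = 351.52 tonne/day.
The evaporator receives (1−α)·2000 of feed at 0.864 water and removes 0.637 of that water:
0.637×0.864×(1−α)×2000 = 351.52
(1−α) = 351.52/1100.7 = 0.3193;  α = 0.6807.
Bypass flow = 0.6807×2000 = 1361.3 tonne/day.

1361 tonne/day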